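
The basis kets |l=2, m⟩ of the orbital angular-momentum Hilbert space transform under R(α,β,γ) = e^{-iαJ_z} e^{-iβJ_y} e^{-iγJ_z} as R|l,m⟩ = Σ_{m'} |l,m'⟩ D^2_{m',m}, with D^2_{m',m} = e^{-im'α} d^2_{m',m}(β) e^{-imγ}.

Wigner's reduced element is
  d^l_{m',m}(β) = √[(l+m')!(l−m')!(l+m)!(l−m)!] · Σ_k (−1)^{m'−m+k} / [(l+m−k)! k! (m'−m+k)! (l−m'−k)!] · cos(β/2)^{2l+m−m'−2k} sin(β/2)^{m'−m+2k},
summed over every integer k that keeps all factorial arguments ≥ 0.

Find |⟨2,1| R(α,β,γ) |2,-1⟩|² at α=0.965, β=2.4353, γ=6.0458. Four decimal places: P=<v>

P=0.2108

D^2_{1,-1}(0.965,2.4353,6.0458) = e^{-i·1·0.965}·d^2_{1,-1}(2.4353)·e^{-i·-1·6.0458}. Compute d first:
c=cos(2.4353/2)=0.345852, s=sin(2.4353/2)=0.938289; N=√[6·1·1·6]=6.000000
k: max(0,(-1)−(1))=0 … min(2+(-1),2−(1))=1
  k=0: (−1)^2·6.0000/(2)·0.3459^2·0.9383^2 = +0.315918
  k=1: (−1)^3·6.0000/(6)·0.3459^0·0.9383^4 = -0.775081
d^2_{1,-1}(2.4353) = +0.315918 -0.775081 = -0.459163
|D^2_{1,-1}|² = |d^2_{1,-1}(β)|² = (-0.459163)² = 0.210830 (the z-rotation phases have unit modulus)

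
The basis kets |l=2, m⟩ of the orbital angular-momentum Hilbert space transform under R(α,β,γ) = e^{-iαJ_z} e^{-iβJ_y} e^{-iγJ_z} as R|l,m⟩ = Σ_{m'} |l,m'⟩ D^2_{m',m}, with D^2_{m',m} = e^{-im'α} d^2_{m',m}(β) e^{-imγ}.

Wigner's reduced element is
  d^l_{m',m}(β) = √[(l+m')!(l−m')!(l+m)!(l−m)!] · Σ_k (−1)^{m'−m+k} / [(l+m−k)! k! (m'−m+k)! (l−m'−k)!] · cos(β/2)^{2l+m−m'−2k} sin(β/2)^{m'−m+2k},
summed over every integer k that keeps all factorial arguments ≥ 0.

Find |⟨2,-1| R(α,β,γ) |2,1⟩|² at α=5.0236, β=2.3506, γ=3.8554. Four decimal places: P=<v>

Split into d^2_{-1,1}(β=2.3506) × two z-phases.
With c≡cos(β/2)=0.385266 and s≡sin(β/2)=0.922805, N=[1·6·6·1]^{1/2}=6.000000
k: max(0,(1)−(-1))=2 … min(2+(1),2−(-1))=3
  k=2: (−1)^0·6.0000/(2)·0.3853^2·0.9228^2 = +0.379196
  k=3: (−1)^1·6.0000/(6)·0.3853^0·0.9228^4 = -0.725171
d^2_{-1,1}(2.3506) = +0.379196 -0.725171 = -0.345976
|D^2_{-1,1}|² = |d^2_{-1,1}(β)|² = (-0.345976)² = 0.119699 (the z-rotation phases have unit modulus)

P=0.1197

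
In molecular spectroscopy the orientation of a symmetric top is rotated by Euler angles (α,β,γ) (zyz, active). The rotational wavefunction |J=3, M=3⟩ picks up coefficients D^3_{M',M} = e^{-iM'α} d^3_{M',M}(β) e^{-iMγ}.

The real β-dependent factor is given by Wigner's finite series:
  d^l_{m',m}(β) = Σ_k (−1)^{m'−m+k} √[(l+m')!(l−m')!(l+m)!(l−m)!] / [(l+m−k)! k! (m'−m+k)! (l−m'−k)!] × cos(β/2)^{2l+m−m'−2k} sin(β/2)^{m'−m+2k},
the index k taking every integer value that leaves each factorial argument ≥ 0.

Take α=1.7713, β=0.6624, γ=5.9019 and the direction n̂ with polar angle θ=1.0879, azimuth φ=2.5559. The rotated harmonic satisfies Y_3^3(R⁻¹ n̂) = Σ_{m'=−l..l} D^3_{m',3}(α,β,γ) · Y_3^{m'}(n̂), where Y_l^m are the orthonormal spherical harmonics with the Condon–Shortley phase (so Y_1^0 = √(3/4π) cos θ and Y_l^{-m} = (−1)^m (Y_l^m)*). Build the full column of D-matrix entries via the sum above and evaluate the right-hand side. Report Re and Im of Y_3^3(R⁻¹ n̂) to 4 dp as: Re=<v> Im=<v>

Need the full column D^3_{m',3} for m'=−3..3 at α=1.7713, β=0.6624, γ=5.9019.
cos(β/2)=0.945653, sin(β/2)=0.325178
d^3_{-3,3}: single k=6 term ⇒ +0.001182;  D = +0.001164+0.000205i
d^3_{-2,3}: single k=5 term ⇒ +0.008422;  D = -0.000218-0.008419i
d^3_{-1,3}: single k=4 term ⇒ +0.038725;  D = -0.037737+0.008694i
d^3_{0,3}: single k=3 term ⇒ +0.130039;  D = +0.053848+0.118366i
d^3_{1,3}: single k=2 term ⇒ +0.327503;  D = +0.265124-0.192270i
d^3_{2,3}: single k=1 term ⇒ +0.602359;  D = -0.443664-0.407429i
d^3_{3,3}: single k=0 term ⇒ +0.715139;  D = -0.369116+0.612517i
Y_3^{m'}(θ=1.0879,φ=2.5559) and Σ D·Y over m':
  (+0.0012+0.0002i)·(+0.0537-0.2848i)  (-0.0002-0.0084i)·(+0.1448+0.3429i)  (-0.0377+0.0087i)·(-0.0186-0.0124i)  (+0.0538+0.1184i)·(-0.3330+0.0000i)  (+0.2651-0.1923i)·(+0.0186-0.0124i)  (-0.4437-0.4074i)·(+0.1448-0.3429i)  (-0.3691+0.6125i)·(-0.0537-0.2848i)
Y_3^3(R⁻¹ n̂) = -0.021251+0.117839i

Re=-0.0213 Im=0.1178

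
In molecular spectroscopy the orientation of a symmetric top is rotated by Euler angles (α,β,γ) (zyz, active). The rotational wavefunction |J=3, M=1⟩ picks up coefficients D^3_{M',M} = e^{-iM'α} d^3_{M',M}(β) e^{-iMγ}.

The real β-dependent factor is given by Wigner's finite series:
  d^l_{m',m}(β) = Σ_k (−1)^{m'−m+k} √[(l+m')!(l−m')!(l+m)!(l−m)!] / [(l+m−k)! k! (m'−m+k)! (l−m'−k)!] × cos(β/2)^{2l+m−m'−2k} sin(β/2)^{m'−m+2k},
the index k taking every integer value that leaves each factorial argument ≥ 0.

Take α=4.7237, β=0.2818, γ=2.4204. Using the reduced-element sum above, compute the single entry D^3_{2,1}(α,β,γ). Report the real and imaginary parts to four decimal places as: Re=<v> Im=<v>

D^3_{2,1}(4.7237,0.2818,2.4204) = e^{-i·2·4.7237}·d^3_{2,1}(0.2818)·e^{-i·1·2.4204}. Compute d first:
Half-angle: c=0.990090, s=0.140434. N=√(120·1·24·2)=75.894664
The bounds max(0,m−m')=0 and min(l+m,l−m')=1 give 2 terms
  k=0: (−1)^1·75.8947/(24)·0.9901^5·0.1404^1 = -0.422519
  k=1: (−1)^2·75.8947/(12)·0.9901^3·0.1404^3 = +0.017001
d^3_{2,1}(0.2818) = -0.422519 +0.017001 = -0.405518
Phases: e^{-i·(2)·4.7237}=-0.999744+0.022620i, e^{-i·(1)·2.4204}=-0.751019-0.660281i ⇒ D=-0.310531-0.260798i

Re=-0.3105 Im=-0.2608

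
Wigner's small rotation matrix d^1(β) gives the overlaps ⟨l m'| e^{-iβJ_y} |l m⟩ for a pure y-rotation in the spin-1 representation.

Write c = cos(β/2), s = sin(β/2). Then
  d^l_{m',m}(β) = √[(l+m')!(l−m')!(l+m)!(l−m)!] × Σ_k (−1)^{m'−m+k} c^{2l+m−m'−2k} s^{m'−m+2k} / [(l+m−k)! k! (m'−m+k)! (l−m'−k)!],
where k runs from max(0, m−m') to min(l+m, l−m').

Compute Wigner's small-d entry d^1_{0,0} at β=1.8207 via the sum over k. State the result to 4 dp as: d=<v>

d^1_{0,0}(β=1.8207) via Wigner's sum:
c=cos(1.8207/2)=0.613469, s=sin(1.8207/2)=0.789719; N=√[1·1·1·1]=1.000000
k∈{0,1} keeps every argument non-negative
  k=0: (−1)^0·1.0000/(1)·0.6135^2·0.7897^0 = +0.376345
  k=1: (−1)^1·1.0000/(1)·0.6135^0·0.7897^2 = -0.623655
d^1_{0,0}(1.8207) = +0.376345 -0.623655 = -0.247311

d=-0.2473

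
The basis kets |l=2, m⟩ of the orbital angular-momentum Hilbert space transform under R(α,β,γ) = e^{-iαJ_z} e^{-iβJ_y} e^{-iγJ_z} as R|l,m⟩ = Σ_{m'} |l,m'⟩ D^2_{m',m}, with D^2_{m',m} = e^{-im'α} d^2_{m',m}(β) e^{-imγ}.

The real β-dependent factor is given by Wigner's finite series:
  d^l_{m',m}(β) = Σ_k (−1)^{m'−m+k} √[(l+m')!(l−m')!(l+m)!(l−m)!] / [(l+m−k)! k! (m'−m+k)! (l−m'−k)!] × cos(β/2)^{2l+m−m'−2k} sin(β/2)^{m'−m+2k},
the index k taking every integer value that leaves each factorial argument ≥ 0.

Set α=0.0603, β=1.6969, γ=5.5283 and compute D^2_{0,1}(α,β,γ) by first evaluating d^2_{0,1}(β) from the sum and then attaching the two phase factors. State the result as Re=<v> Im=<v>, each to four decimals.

D^2_{0,1}(0.0603,1.6969,5.5283) = e^{-i·0·0.0603}·d^2_{0,1}(1.6969)·e^{-i·1·5.5283}. Compute d first:
Half-angle: c=0.661147, s=0.750257. N=√(2·2·6·1)=4.898979
k: max(0,(1)−(0))=1 … min(2+(1),2−(0))=2
  k=1: (−1)^0·4.8990/(2)·0.6611^3·0.7503^1 = +0.531104
  k=2: (−1)^1·4.8990/(2)·0.6611^1·0.7503^3 = -0.683916
d^2_{0,1}(1.6969) = +0.531104 -0.683916 = -0.152813
Phases: e^{-i·(0)·0.0603}=+1.000000+0.000000i, e^{-i·(1)·5.5283}=+0.728350+0.685205i ⇒ D=-0.111301-0.104708i

Re=-0.1113 Im=-0.1047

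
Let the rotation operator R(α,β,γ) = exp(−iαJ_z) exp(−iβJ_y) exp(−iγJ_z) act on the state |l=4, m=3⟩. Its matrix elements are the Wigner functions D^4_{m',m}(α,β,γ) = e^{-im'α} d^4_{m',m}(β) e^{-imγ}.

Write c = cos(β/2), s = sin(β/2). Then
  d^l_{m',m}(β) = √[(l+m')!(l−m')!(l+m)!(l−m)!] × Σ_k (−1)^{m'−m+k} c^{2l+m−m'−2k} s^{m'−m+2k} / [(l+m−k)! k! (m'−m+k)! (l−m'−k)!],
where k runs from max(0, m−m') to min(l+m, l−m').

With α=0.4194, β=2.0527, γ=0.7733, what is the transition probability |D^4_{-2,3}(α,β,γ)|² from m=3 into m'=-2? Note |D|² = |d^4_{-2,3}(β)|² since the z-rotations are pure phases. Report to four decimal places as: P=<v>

Split into d^4_{-2,3}(β=2.0527) × two z-phases.
Half-angle: c=0.517945, s=0.855414. N=√(2·720·5040·1)=2693.993318
k∈{5,6} keeps every argument non-negative
  k=5: (−1)^0·2693.9933/(240)·0.5179^3·0.8554^5 = +0.714360
  k=6: (−1)^1·2693.9933/(720)·0.5179^1·0.8554^7 = -0.649505
d^4_{-2,3}(2.0527) = +0.714360 -0.649505 = +0.064855
|D^4_{-2,3}|² = |d^4_{-2,3}(β)|² = (+0.064855)² = 0.004206 (the z-rotation phases have unit modulus)

P=0.0042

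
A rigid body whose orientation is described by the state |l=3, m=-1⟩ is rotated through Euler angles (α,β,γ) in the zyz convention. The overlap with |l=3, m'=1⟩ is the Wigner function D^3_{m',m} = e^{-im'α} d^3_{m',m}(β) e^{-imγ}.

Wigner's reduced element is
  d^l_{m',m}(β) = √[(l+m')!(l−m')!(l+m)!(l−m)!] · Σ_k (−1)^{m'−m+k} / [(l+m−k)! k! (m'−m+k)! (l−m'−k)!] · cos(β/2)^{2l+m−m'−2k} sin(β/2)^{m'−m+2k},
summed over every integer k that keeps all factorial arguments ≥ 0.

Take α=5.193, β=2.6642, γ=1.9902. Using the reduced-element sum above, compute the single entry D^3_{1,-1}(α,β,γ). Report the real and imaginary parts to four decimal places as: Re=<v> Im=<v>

First d^3_{1,-1}(β=2.6642), then the phase factors e^{-i(1)α} and e^{-i(-1)γ}:
With c≡cos(β/2)=0.236436 and s≡sin(β/2)=0.971647, N=[24·2·2·24]^{1/2}=48.000000
k: max(0,(-1)−(1))=0 … min(3+(-1),3−(1))=2
  k=0: (−1)^2·48.0000/(8)·0.2364^4·0.9716^2 = +0.017702
  k=1: (−1)^3·48.0000/(6)·0.2364^2·0.9716^4 = -0.398613
  k=2: (−1)^4·48.0000/(48)·0.2364^0·0.9716^6 = +0.841494
d^3_{1,-1}(2.6642) = +0.017702 -0.398613 +0.841494 = +0.460583
D = (+0.462321+0.886713i)·(+0.460583)·(-0.407216+0.913332i) = -0.459721+0.028173i

Re=-0.4597 Im=0.0282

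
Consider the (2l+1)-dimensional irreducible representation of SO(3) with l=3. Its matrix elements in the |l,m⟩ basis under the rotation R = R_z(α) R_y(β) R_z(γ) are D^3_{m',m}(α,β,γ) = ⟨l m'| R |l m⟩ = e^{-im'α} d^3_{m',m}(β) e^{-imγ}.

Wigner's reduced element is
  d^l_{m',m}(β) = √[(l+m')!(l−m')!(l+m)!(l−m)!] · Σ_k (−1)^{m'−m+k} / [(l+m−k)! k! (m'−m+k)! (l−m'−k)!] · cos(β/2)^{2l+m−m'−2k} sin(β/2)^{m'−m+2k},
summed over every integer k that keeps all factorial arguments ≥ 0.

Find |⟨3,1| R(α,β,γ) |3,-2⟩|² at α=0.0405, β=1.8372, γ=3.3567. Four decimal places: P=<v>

First d^3_{1,-2}(β=1.8372), then the phase factors e^{-i(1)α} and e^{-i(-2)γ}:
With c≡cos(β/2)=0.606933 and s≡sin(β/2)=0.794753, N=[24·2·1·120]^{1/2}=75.894664
k∈{0,1} keeps every argument non-negative
  k=0: (−1)^3·75.8947/(12)·0.6069^3·0.7948^3 = -0.709821
  k=1: (−1)^4·75.8947/(24)·0.6069^1·0.7948^5 = +0.608557
d^3_{1,-2}(1.8372) = -0.709821 +0.608557 = -0.101265
|D^3_{1,-2}|² = |d^3_{1,-2}(β)|² = (-0.101265)² = 0.010255 (the z-rotation phases have unit modulus)

P=0.0103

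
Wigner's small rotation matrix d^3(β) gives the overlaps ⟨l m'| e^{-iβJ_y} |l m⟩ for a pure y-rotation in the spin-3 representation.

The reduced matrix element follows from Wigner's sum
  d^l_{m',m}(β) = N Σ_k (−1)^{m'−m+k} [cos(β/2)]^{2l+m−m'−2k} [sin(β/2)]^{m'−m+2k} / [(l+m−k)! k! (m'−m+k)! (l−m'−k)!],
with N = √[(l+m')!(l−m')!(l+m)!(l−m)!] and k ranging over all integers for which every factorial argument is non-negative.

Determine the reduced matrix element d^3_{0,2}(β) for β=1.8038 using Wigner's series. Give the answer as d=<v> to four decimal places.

d=-0.2993

d^3_{0,2}(β=1.8038) via Wigner's sum:
With c≡cos(β/2)=0.620121 and s≡sin(β/2)=0.784507, N=[6·6·120·1]^{1/2}=65.726707
The bounds max(0,m−m')=2 and min(l+m,l−m')=3 give 2 terms
  k=2: (−1)^0·65.7267/(12)·0.6201^4·0.7845^2 = +0.498492
  k=3: (−1)^1·65.7267/(12)·0.6201^2·0.7845^4 = -0.797809
d^3_{0,2}(1.8038) = +0.498492 -0.797809 = -0.299317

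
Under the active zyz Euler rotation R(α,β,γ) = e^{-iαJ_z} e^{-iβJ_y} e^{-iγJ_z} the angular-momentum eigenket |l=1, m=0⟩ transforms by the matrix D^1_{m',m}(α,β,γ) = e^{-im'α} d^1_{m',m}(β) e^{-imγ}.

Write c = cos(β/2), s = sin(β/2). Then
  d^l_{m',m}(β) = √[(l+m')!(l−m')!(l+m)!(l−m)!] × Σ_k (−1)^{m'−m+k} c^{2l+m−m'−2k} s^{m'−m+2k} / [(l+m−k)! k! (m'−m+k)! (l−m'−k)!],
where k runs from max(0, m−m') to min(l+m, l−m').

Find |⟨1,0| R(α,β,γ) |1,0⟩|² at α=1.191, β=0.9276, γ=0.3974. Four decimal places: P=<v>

P=0.3597

Split into d^1_{0,0}(β=0.9276) × two z-phases.
Half-angle: c=0.894359, s=0.447350. N=√(1·1·1·1)=1.000000
k∈{0,1} keeps every argument non-negative
  k=0: (−1)^0·1.0000/(1)·0.8944^2·0.4473^0 = +0.799878
  k=1: (−1)^1·1.0000/(1)·0.8944^0·0.4473^2 = -0.200122
d^1_{0,0}(0.9276) = +0.799878 -0.200122 = +0.599756
|D^1_{0,0}|² = |d^1_{0,0}(β)|² = (+0.599756)² = 0.359707 (the z-rotation phases have unit modulus)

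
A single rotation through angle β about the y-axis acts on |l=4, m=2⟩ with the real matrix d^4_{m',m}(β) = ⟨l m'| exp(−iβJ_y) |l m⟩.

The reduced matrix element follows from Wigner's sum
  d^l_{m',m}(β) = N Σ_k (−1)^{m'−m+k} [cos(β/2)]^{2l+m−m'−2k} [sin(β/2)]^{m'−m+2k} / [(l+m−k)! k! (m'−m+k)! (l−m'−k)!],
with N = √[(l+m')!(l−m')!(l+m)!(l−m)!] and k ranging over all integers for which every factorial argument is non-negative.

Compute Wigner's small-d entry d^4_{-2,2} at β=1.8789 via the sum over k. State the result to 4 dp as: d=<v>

d=-0.2034

d^4_{-2,2}(β=1.8789) via Wigner's sum:
c=cos(1.8789/2)=0.590232, s=sin(1.8789/2)=0.807234; N=√[2·720·720·2]=1440.000000
Admissible k: 4..6 (factorial args all ≥0)
  k=4: (−1)^0·1440.0000/(96)·0.5902^4·0.8072^4 = +0.773000
  k=5: (−1)^1·1440.0000/(120)·0.5902^2·0.8072^6 = -1.156704
  k=6: (−1)^2·1440.0000/(1440)·0.5902^0·0.8072^8 = +0.180299
d^4_{-2,2}(1.8789) = +0.773000 -1.156704 +0.180299 = -0.203405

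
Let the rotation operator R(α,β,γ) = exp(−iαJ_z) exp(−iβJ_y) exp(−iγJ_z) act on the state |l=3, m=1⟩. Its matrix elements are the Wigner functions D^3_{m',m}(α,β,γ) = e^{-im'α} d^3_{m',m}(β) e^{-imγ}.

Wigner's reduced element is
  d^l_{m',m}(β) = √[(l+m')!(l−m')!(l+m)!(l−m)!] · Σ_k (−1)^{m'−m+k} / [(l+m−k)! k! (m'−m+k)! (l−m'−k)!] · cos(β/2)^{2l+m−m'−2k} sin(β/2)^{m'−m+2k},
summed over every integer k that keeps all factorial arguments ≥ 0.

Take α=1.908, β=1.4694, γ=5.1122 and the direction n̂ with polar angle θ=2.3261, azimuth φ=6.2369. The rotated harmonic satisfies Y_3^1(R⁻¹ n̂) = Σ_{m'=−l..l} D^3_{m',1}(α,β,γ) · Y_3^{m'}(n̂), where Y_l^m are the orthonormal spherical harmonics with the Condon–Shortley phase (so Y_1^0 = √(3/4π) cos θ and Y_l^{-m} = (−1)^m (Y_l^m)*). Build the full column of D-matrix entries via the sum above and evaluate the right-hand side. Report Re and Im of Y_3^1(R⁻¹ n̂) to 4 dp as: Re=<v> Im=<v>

Re=0.1192 Im=0.0462

Need the full column D^3_{m',1} for m'=−3..3 at α=1.908, β=1.4694, γ=5.1122.
cos(β/2)=0.742032, sin(β/2)=0.670365
d^3_{-3,1}: single k=4 term ⇒ +0.430660;  D = +0.352545+0.247346i
d^3_{-2,1}: k∈[3..4] ⇒ +0.778450 -0.317671 = +0.460779;  D = +0.124944-0.443516i
d^3_{-1,1}: k∈[2..4] ⇒ +0.817455 -0.889568 +0.090754 = +0.018640;  D = -0.018604+0.001166i
d^3_{0,1}: k∈[1..3] ⇒ +0.522414 -1.279124 +0.347991 = -0.408719;  D = -0.159092-0.376485i
d^3_{1,1}: k∈[0..2] ⇒ +0.166930 -1.089940 +0.667176 = -0.255833;  D = -0.189439+0.171940i
d^3_{2,1}: k∈[0..1] ⇒ -0.476896 +0.778450 = +0.301554;  D = -0.265132-0.143666i
d^3_{3,1}: single k=0 term ⇒ +0.527665;  D = -0.083741+0.520977i
Y_3^{m'}(θ=2.3261,φ=6.2369) and Σ D·Y over m':
  (+0.3525+0.2473i)·(+0.1595+0.0223i)  (+0.1249-0.4435i)·(-0.3698-0.0343i)  (-0.0186+0.0012i)·(+0.3172+0.0147i)  (-0.1591-0.3765i)·(+0.1664+0.0000i)  (-0.1894+0.1719i)·(-0.3172+0.0147i)  (-0.2651-0.1437i)·(-0.3698+0.0343i)  (-0.0837+0.5210i)·(-0.1595+0.0223i)
Y_3^1(R⁻¹ n̂) = +0.119174+0.046219i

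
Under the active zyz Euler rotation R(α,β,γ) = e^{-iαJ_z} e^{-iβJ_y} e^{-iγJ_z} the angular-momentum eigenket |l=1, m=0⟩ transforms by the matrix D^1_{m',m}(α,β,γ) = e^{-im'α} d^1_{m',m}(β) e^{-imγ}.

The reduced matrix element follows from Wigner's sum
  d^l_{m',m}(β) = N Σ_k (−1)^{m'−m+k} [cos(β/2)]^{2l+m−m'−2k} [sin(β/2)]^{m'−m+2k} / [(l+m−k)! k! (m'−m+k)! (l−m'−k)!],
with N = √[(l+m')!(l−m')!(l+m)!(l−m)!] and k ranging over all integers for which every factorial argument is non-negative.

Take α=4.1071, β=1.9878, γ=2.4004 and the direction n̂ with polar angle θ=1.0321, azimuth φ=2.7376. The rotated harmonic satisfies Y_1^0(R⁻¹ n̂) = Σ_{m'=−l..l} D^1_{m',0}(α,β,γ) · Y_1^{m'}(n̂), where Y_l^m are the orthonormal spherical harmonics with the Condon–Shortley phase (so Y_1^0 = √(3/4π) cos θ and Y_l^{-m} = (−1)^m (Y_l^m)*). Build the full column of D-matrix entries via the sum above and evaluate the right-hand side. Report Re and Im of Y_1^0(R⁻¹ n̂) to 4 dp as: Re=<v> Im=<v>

Re=-0.0249 Im=0.0000

Need the full column D^1_{m',0} for m'=−1..1 at α=4.1071, β=1.9878, γ=2.4004.
cos(β/2)=0.545425, sin(β/2)=0.838160
d^1_{-1,0}: single k=1 term ⇒ +0.646512;  D = -0.367865-0.531652i
d^1_{0,0}: k∈[0..1] ⇒ +0.297489 -0.702511 = -0.405023;  D = -0.405023+0.000000i
d^1_{1,0}: single k=0 term ⇒ -0.646512;  D = +0.367865-0.531652i
Y_1^{m'}(θ=1.0321,φ=2.7376) and Σ D·Y over m':
  (-0.3679-0.5317i)·(-0.2727-0.1166i)  (-0.4050+0.0000i)·(+0.2507+0.0000i)  (+0.3679-0.5317i)·(+0.2727-0.1166i)
Y_1^0(R⁻¹ n̂) = -0.024854+0.000000i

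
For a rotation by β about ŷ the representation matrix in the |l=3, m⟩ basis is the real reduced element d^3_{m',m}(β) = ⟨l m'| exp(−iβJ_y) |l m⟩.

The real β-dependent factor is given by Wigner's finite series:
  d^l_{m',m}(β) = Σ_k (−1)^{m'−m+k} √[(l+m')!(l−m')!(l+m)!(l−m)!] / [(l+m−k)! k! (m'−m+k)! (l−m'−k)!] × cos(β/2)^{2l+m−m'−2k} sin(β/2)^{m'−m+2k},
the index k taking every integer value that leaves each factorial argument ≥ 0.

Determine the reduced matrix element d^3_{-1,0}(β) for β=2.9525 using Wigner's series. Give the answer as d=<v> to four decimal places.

d^3_{-1,0}(β=2.9525) via Wigner's sum:
Half-angle: c=0.094406, s=0.995534. N=√(2·24·6·6)=41.569219
Admissible k: 1..3 (factorial args all ≥0)
  k=1: (−1)^0·41.5692/(12)·0.0944^5·0.9955^1 = +0.000026
  k=2: (−1)^1·41.5692/(4)·0.0944^3·0.9955^3 = -0.008627
  k=3: (−1)^2·41.5692/(12)·0.0944^1·0.9955^5 = +0.319792
d^3_{-1,0}(2.9525) = +0.000026 -0.008627 +0.319792 = +0.311191

d=0.3112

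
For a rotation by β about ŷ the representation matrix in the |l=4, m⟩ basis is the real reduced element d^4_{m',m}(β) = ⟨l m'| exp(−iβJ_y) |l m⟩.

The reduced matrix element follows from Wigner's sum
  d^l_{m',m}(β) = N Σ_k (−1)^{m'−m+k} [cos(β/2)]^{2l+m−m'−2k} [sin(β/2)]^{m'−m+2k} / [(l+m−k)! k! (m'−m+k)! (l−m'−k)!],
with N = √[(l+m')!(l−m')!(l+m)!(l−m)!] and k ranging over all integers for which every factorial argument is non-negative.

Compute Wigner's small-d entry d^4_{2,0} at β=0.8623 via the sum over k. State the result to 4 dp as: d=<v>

d^4_{2,0}(β=0.8623) via Wigner's sum:
With c≡cos(β/2)=0.908486 and s≡sin(β/2)=0.417916, N=[720·2·24·24]^{1/2}=910.735966
Admissible k: 0..2 (factorial args all ≥0)
  k=0: (−1)^2·910.7360/(96)·0.9085^6·0.4179^2 = +0.931553
  k=1: (−1)^3·910.7360/(36)·0.9085^4·0.4179^4 = -0.525676
  k=2: (−1)^4·910.7360/(96)·0.9085^2·0.4179^6 = +0.041715
d^4_{2,0}(0.8623) = +0.931553 -0.525676 +0.041715 = +0.447592

d=0.4476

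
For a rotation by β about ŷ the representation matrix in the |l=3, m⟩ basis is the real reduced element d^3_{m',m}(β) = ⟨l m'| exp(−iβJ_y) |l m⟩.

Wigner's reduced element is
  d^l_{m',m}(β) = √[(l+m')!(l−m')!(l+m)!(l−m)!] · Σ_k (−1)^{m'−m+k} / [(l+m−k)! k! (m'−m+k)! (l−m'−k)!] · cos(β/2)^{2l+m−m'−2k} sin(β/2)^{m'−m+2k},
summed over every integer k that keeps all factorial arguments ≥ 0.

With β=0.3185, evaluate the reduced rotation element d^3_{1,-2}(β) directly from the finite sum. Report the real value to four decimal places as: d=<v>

d=-0.0240

d^3_{1,-2}(β=0.3185) via Wigner's sum:
c=cos(0.3185/2)=0.987346, s=sin(0.3185/2)=0.158578; N=√[24·2·1·120]=75.894664
The bounds max(0,m−m')=0 and min(l+m,l−m')=1 give 2 terms
  k=0: (−1)^3·75.8947/(12)·0.9873^3·0.1586^3 = -0.024275
  k=1: (−1)^4·75.8947/(24)·0.9873^1·0.1586^5 = +0.000313
d^3_{1,-2}(0.3185) = -0.024275 +0.000313 = -0.023962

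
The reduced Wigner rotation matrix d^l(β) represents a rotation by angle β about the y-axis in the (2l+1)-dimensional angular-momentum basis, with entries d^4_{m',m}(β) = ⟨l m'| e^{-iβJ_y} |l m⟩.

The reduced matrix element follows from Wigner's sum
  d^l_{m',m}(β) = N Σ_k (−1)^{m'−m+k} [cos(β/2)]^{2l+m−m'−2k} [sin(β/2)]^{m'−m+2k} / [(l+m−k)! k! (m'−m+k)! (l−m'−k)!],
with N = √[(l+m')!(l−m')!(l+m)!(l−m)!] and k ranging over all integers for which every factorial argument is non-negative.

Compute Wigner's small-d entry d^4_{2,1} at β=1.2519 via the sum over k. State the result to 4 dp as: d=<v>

d=0.4010

d^4_{2,1}(β=1.2519) via Wigner's sum:
With c≡cos(β/2)=0.810407 and s≡sin(β/2)=0.585867, N=[720·2·120·6]^{1/2}=1018.233765
Admissible k: 0..2 (factorial args all ≥0)
  k=0: (−1)^1·1018.2338/(240)·0.8104^7·0.5859^1 = -0.570634
  k=1: (−1)^2·1018.2338/(48)·0.8104^5·0.5859^3 = +1.491145
  k=2: (−1)^3·1018.2338/(72)·0.8104^3·0.5859^5 = -0.519543
d^4_{2,1}(1.2519) = -0.570634 +1.491145 -0.519543 = +0.400969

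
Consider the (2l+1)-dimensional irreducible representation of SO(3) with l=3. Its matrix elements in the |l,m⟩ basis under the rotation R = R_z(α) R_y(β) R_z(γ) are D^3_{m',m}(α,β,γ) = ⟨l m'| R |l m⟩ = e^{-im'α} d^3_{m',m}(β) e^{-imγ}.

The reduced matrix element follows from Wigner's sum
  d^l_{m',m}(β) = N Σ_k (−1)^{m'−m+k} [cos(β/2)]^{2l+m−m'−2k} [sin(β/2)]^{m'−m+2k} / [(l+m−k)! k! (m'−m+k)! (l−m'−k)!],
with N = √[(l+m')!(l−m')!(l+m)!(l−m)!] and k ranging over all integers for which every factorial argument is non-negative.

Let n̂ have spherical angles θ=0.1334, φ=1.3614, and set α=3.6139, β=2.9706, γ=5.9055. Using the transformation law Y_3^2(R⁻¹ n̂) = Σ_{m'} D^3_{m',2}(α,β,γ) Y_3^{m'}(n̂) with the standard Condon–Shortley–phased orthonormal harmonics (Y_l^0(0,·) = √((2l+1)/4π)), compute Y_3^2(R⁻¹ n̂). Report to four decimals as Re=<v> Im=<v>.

Re=0.0147 Im=-0.0108

Need the full column D^3_{m',2} for m'=−3..3 at α=3.6139, β=2.9706, γ=5.9055.
cos(β/2)=0.085392, sin(β/2)=0.996347
d^3_{-3,2}: single k=5 term ⇒ +0.205375;  D = +0.116217-0.169330i
d^3_{-2,2}: k∈[4..5] ⇒ +0.035929 -0.978284 = -0.942354;  D = +0.121403-0.934501i
d^3_{-1,2}: k∈[3..4] ⇒ +0.003895 -0.265138 = -0.261243;  D = +0.087889+0.246015i
d^3_{0,2}: k∈[2..3] ⇒ +0.000289 -0.039359 = -0.039070;  D = -0.028443-0.026784i
d^3_{1,2}: k∈[1..2] ⇒ +0.000014 -0.003895 = -0.003881;  D = +0.003726+0.001084i
d^3_{2,2}: k∈[0..1] ⇒ +0.000000 -0.000264 = -0.000264;  D = -0.000259+0.000050i
d^3_{3,2}: single k=0 term ⇒ -0.000011;  D = +0.000009-0.000007i
Y_3^{m'}(θ=0.1334,φ=1.3614) and Σ D·Y over m':
  (+0.1162-0.1693i)·(-0.0006+0.0008i)  (+0.1214-0.9345i)·(-0.0164-0.0073i)  (+0.0879+0.2460i)·(+0.0350-0.1645i)  (-0.0284-0.0268i)·(+0.7070+0.0000i)  (+0.0037+0.0011i)·(-0.0350-0.1645i)  (-0.0003+0.0000i)·(-0.0164+0.0073i)  (+0.0000-0.0000i)·(+0.0006+0.0008i)
Y_3^2(R⁻¹ n̂) = +0.014745-0.010843i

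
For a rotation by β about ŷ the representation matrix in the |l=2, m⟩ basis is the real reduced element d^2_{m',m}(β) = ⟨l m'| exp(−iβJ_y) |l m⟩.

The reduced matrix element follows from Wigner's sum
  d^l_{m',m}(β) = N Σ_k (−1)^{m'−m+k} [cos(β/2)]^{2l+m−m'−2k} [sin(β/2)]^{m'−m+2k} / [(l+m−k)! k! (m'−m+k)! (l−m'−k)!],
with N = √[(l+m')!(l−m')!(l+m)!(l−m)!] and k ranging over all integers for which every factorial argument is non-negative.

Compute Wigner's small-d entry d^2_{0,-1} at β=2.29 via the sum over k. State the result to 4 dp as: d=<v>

d^2_{0,-1}(β=2.29) via Wigner's sum:
Half-angle: c=0.413046, s=0.910710. N=√(2·2·1·6)=4.898979
k∈{0,1} keeps every argument non-negative
  k=0: (−1)^1·4.8990/(2)·0.4130^3·0.9107^1 = -0.157200
  k=1: (−1)^2·4.8990/(2)·0.4130^1·0.9107^3 = +0.764213
d^2_{0,-1}(2.29) = -0.157200 +0.764213 = +0.607014

d=0.6070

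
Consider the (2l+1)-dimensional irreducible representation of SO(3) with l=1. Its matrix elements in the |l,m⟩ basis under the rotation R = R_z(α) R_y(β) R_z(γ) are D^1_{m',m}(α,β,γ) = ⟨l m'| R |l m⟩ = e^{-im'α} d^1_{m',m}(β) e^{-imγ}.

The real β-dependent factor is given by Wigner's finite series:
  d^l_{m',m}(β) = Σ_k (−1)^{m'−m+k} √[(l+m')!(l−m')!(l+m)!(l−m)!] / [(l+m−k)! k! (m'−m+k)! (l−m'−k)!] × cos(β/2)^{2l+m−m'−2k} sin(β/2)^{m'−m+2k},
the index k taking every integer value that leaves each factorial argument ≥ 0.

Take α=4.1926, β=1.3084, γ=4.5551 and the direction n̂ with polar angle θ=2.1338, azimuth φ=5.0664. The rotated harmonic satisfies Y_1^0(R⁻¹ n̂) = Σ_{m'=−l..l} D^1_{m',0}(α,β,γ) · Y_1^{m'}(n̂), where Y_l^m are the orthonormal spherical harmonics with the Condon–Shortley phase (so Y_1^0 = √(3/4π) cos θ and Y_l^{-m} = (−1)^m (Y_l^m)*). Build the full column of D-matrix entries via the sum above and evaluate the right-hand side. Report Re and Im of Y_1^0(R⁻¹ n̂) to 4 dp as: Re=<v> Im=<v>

Re=0.1885 Im=0.0000

Need the full column D^1_{m',0} for m'=−1..1 at α=4.1926, β=1.3084, γ=4.5551.
cos(β/2)=0.793535, sin(β/2)=0.608525
d^1_{-1,0}: single k=1 term ⇒ +0.682903;  D = -0.339196-0.592708i
d^1_{0,0}: k∈[0..1] ⇒ +0.629698 -0.370302 = +0.259396;  D = +0.259396+0.000000i
d^1_{1,0}: single k=0 term ⇒ -0.682903;  D = +0.339196-0.592708i
Y_1^{m'}(θ=2.1338,φ=5.0664) and Σ D·Y over m':
  (-0.3392-0.5927i)·(+0.1013+0.2741i)  (+0.2594+0.0000i)·(-0.2608+0.0000i)  (+0.3392-0.5927i)·(-0.1013+0.2741i)
Y_1^0(R⁻¹ n̂) = +0.188509+0.000000i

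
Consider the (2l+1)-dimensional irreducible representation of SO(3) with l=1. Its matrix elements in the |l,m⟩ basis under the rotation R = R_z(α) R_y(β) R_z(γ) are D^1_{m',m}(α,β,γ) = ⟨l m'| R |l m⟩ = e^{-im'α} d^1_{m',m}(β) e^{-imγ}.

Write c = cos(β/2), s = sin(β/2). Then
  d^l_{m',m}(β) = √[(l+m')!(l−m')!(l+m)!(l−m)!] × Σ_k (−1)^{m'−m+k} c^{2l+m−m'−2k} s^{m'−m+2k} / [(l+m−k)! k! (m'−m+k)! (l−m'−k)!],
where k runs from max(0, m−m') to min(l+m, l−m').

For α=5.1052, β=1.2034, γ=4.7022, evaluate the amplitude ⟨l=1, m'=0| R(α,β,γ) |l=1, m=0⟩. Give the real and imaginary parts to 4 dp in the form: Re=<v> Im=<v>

Re=0.3592 Im=0.0000

D^1_{0,0}(5.1052,1.2034,4.7022) = e^{-i·0·5.1052}·d^1_{0,0}(1.2034)·e^{-i·0·4.7022}. Compute d first:
With c≡cos(β/2)=0.824375 and s≡sin(β/2)=0.566045, N=[1·1·1·1]^{1/2}=1.000000
k∈{0,1} keeps every argument non-negative
  k=0: (−1)^0·1.0000/(1)·0.8244^2·0.5660^0 = +0.679593
  k=1: (−1)^1·1.0000/(1)·0.8244^0·0.5660^2 = -0.320407
d^1_{0,0}(1.2034) = +0.679593 -0.320407 = +0.359187
Phases: e^{-i·(0)·5.1052}=+1.000000+0.000000i, e^{-i·(0)·4.7022}=+1.000000+0.000000i ⇒ D=+0.359187+0.000000i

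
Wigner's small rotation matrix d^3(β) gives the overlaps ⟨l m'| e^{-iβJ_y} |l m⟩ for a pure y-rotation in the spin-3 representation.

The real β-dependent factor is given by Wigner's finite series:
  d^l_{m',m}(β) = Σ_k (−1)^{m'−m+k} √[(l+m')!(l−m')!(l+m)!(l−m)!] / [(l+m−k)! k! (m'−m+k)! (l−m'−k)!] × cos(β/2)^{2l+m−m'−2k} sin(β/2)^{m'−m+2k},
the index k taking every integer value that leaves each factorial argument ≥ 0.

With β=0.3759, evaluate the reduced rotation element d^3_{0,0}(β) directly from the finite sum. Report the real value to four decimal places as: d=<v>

d^3_{0,0}(β=0.3759) via Wigner's sum:
Half-angle: c=0.982389, s=0.186845. N=√(6·6·6·6)=36.000000
k: max(0,(0)−(0))=0 … min(3+(0),3−(0))=3
  k=0: (−1)^0·36.0000/(36)·0.9824^6·0.1868^0 = +0.898880
  k=1: (−1)^1·36.0000/(4)·0.9824^4·0.1868^2 = -0.292645
  k=2: (−1)^2·36.0000/(4)·0.9824^2·0.1868^4 = +0.010586
  k=3: (−1)^3·36.0000/(36)·0.9824^0·0.1868^6 = -0.000043
d^3_{0,0}(0.3759) = +0.898880 -0.292645 +0.010586 -0.000043 = +0.616778

d=0.6168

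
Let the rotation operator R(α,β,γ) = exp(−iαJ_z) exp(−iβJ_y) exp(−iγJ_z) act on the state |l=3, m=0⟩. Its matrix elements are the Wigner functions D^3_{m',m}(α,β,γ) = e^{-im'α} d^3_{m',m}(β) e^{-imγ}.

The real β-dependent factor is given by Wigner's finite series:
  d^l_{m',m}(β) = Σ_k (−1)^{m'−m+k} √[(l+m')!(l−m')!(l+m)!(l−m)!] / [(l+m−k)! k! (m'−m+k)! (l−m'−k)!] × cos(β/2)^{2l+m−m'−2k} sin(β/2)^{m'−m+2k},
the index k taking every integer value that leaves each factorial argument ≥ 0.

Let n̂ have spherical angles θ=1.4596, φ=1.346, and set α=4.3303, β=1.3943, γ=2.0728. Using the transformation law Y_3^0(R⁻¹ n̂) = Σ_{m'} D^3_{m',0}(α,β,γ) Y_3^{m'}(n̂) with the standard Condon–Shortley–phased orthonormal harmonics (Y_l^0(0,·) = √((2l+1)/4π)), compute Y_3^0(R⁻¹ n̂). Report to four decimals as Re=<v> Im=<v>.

Re=-0.5238 Im=0.0000

Need the full column D^3_{m',0} for m'=−3..3 at α=4.3303, β=1.3943, γ=2.0728.
cos(β/2)=0.766675, sin(β/2)=0.642035
d^3_{-3,0}: single k=3 term ⇒ +0.533367;  D = +0.486021+0.219689i
d^3_{-2,0}: k∈[2..3] ⇒ +0.780053 -0.547040 = +0.233013;  D = -0.168224+0.161232i
d^3_{-1,0}: k∈[1..3] ⇒ +0.589123 -1.239432 +0.289732 = -0.360576;  D = +0.134444+0.334574i
d^3_{0,0}: k∈[0..3] ⇒ +0.203080 -1.281757 +0.898878 -0.070041 = -0.249840;  D = -0.249840+0.000000i
d^3_{1,0}: k∈[0..2] ⇒ -0.589123 +1.239432 -0.289732 = +0.360576;  D = -0.134444+0.334574i
d^3_{2,0}: k∈[0..1] ⇒ +0.780053 -0.547040 = +0.233013;  D = -0.168224-0.161232i
d^3_{3,0}: single k=0 term ⇒ -0.533367;  D = -0.486021+0.219689i
Y_3^{m'}(θ=1.4596,φ=1.346) and Σ D·Y over m':
  (+0.4860+0.2197i)·(-0.2557+0.3199i)  (-0.1682+0.1612i)·(-0.1009-0.0487i)  (+0.1344+0.3346i)·(-0.0672+0.2938i)  (-0.2498+0.0000i)·(-0.1217+0.0000i)  (-0.1344+0.3346i)·(+0.0672+0.2938i)  (-0.1682-0.1612i)·(-0.1009+0.0487i)  (-0.4860+0.2197i)·(+0.2557+0.3199i)
Y_3^0(R⁻¹ n̂) = -0.523768+0.000000i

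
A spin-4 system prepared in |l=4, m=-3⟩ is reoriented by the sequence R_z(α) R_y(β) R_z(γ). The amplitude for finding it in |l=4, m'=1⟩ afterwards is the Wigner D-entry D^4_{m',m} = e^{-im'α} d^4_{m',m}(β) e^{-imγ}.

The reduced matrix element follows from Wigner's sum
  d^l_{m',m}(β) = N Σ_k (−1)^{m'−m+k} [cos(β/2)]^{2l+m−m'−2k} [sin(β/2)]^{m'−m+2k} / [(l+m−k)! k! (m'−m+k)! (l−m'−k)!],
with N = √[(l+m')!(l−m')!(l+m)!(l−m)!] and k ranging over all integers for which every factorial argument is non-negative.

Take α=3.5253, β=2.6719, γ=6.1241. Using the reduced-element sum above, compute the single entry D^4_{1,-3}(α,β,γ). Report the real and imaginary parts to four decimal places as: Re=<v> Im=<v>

Re=0.2144 Im=-0.2495

D^4_{1,-3}(3.5253,2.6719,6.1241) = e^{-i·1·3.5253}·d^4_{1,-3}(2.6719)·e^{-i·-3·6.1241}. Compute d first:
With c≡cos(β/2)=0.232694 and s≡sin(β/2)=0.972550, N=[120·6·1·5040]^{1/2}=1904.940944
The bounds max(0,m−m')=0 and min(l+m,l−m')=1 give 2 terms
  k=0: (−1)^4·1904.9409/(144)·0.2327^4·0.9726^4 = +0.034698
  k=1: (−1)^5·1904.9409/(240)·0.2327^2·0.9726^6 = -0.363673
d^4_{1,-3}(2.6719) = +0.034698 -0.363673 = -0.328975
Phases: e^{-i·(1)·3.5253}=-0.927283+0.374361i, e^{-i·(-3)·6.1241}=+0.888259-0.459343i ⇒ D=+0.214395-0.249518i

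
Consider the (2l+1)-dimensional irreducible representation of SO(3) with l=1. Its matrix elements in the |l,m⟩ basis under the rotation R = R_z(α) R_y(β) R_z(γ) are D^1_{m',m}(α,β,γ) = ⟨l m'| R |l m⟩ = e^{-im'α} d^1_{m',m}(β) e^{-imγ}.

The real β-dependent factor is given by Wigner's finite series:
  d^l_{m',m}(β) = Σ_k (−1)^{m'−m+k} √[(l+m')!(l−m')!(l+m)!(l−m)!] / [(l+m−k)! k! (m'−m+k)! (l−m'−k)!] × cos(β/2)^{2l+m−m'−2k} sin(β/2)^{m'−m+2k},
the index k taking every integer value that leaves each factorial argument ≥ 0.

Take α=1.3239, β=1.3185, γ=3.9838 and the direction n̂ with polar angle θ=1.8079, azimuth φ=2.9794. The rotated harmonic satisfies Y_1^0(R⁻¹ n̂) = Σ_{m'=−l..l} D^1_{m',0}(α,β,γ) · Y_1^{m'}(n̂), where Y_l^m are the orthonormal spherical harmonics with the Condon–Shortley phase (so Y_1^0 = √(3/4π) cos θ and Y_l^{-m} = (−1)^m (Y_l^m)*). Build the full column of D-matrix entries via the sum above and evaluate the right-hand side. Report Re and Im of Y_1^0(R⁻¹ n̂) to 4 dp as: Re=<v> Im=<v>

Re=-0.0676 Im=0.0000

Need the full column D^1_{m',0} for m'=−1..1 at α=1.3239, β=1.3185, γ=3.9838.
cos(β/2)=0.790452, sin(β/2)=0.612524
d^1_{-1,0}: single k=1 term ⇒ +0.684721;  D = +0.167343+0.663957i
d^1_{0,0}: k∈[0..1] ⇒ +0.624814 -0.375186 = +0.249628;  D = +0.249628+0.000000i
d^1_{1,0}: single k=0 term ⇒ -0.684721;  D = -0.167343+0.663957i
Y_1^{m'}(θ=1.8079,φ=2.9794) and Σ D·Y over m':
  (+0.1673+0.6640i)·(-0.3314-0.0542i)  (+0.2496+0.0000i)·(-0.1148+0.0000i)  (-0.1673+0.6640i)·(+0.3314-0.0542i)
Y_1^0(R⁻¹ n̂) = -0.067557+0.000000i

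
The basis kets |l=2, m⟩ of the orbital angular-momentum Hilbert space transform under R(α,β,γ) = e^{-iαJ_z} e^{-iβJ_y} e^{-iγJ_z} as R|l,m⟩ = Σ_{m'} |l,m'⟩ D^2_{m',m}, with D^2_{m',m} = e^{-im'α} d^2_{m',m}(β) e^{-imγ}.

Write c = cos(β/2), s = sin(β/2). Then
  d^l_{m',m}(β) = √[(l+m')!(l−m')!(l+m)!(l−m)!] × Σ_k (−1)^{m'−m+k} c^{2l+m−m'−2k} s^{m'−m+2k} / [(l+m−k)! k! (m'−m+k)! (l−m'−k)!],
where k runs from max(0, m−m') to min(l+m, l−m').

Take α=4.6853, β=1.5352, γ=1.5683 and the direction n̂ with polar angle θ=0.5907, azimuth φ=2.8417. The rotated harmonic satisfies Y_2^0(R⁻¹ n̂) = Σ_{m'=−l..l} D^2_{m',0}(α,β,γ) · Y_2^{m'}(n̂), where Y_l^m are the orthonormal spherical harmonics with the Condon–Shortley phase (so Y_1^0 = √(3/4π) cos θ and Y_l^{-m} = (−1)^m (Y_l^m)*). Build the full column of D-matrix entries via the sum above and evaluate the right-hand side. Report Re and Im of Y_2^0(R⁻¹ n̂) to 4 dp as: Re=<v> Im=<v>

Need the full column D^2_{m',0} for m'=−2..2 at α=4.6853, β=1.5352, γ=1.5683.
cos(β/2)=0.719579, sin(β/2)=0.694410
d^2_{-2,0}: single k=2 term ⇒ +0.611597;  D = -0.610699+0.033119i
d^2_{-1,0}: k∈[1..2] ⇒ +0.633764 -0.590205 = +0.043560;  D = -0.001180-0.043544i
d^2_{0,0}: k∈[0..2] ⇒ +0.268111 -0.998733 +0.232522 = -0.498100;  D = -0.498100+0.000000i
d^2_{1,0}: k∈[0..1] ⇒ -0.633764 +0.590205 = -0.043560;  D = +0.001180-0.043544i
d^2_{2,0}: single k=0 term ⇒ +0.611597;  D = -0.610699-0.033119i
Y_2^{m'}(θ=0.5907,φ=2.8417) and Σ D·Y over m':
  (-0.6107+0.0331i)·(+0.0989+0.0676i)  (-0.0012-0.0435i)·(-0.3414-0.1056i)  (-0.4981+0.0000i)·(+0.3373+0.0000i)  (+0.0012-0.0435i)·(+0.3414-0.1056i)  (-0.6107-0.0331i)·(+0.0989-0.0676i)
Y_2^0(R⁻¹ n̂) = -0.301675+0.000000i

Re=-0.3017 Im=0.0000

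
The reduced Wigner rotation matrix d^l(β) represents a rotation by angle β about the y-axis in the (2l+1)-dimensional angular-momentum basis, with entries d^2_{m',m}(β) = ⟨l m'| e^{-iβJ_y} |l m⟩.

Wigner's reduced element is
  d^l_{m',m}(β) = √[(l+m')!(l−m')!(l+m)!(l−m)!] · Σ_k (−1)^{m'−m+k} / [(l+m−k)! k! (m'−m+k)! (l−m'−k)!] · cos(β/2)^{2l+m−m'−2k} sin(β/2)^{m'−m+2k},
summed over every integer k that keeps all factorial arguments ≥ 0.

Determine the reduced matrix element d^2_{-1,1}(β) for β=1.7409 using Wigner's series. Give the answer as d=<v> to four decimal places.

d=0.3867

d^2_{-1,1}(β=1.7409) via Wigner's sum:
Half-angle: c=0.644483, s=0.764619. N=√(1·6·6·1)=6.000000
The bounds max(0,m−m')=2 and min(l+m,l−m')=3 give 2 terms
  k=2: (−1)^0·6.0000/(2)·0.6445^2·0.7646^2 = +0.728507
  k=3: (−1)^1·6.0000/(6)·0.6445^0·0.7646^4 = -0.341807
d^2_{-1,1}(1.7409) = +0.728507 -0.341807 = +0.386700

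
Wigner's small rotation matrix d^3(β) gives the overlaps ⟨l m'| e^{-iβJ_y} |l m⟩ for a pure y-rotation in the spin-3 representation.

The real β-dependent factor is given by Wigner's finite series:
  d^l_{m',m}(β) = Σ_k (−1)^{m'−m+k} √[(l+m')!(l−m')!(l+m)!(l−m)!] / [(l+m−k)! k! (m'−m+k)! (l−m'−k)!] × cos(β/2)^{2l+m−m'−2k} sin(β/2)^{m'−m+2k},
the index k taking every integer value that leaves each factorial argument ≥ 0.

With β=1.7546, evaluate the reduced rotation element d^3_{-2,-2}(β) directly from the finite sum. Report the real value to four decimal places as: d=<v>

d=-0.4255

d^3_{-2,-2}(β=1.7546) via Wigner's sum:
Half-angle: c=0.639230, s=0.769016. N=√(1·120·1·120)=120.000000
k∈{0,1} keeps every argument non-negative
  k=0: (−1)^0·120.0000/(120)·0.6392^6·0.7690^0 = +0.068225
  k=1: (−1)^1·120.0000/(24)·0.6392^4·0.7690^2 = -0.493706
d^3_{-2,-2}(1.7546) = +0.068225 -0.493706 = -0.425481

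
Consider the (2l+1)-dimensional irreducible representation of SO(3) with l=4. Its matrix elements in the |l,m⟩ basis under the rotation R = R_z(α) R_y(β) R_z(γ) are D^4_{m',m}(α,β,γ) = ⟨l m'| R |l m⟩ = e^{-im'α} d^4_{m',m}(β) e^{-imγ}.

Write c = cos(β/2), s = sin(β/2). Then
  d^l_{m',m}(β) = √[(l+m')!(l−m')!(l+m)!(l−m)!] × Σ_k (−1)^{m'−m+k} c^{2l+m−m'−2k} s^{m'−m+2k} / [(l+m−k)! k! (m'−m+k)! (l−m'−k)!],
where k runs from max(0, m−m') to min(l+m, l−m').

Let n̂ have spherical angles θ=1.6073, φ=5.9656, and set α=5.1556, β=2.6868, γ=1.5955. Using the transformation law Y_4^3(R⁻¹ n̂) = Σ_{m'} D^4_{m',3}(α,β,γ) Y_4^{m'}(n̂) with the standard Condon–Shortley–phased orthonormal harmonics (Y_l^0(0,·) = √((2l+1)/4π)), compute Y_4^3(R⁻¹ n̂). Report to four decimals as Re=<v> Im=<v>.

Re=0.1491 Im=-0.3178

Need the full column D^4_{m',3} for m'=−4..4 at α=5.1556, β=2.6868, γ=1.5955.
cos(β/2)=0.225442, sin(β/2)=0.974257
d^4_{-4,3}: single k=7 term ⇒ +0.531243;  D = -0.526901-0.067780i
d^4_{-3,3}: k∈[6..7] ⇒ +0.304233 -0.811684 = -0.507451;  D = +0.157349+0.482439i
d^4_{-2,3}: k∈[5..6] ⇒ +0.112890 -0.702768 = -0.589878;  D = -0.428180+0.405732i
d^4_{-1,3}: k∈[4..5] ⇒ +0.030786 -0.344968 = -0.314182;  D = -0.293023-0.113350i
d^4_{0,3}: k∈[3..4] ⇒ +0.006372 -0.118996 = -0.112625;  D = -0.008339-0.112315i
d^4_{1,3}: k∈[2..3] ⇒ +0.000989 -0.030786 = -0.029797;  D = +0.025898-0.014736i
d^4_{2,3}: k∈[1..2] ⇒ +0.000108 -0.006045 = -0.005937;  D = +0.004865+0.003402i
d^4_{3,3}: k∈[0..1] ⇒ +0.000007 -0.000872 = -0.000866;  D = -0.000144+0.000854i
d^4_{4,3}: single k=0 term ⇒ -0.000082;  D = -0.000078+0.000022i
Y_4^{m'}(θ=1.6073,φ=5.9656) and Σ D·Y over m':
  (-0.5269-0.0678i)·(+0.1306+0.4216i)  (+0.1573+0.4824i)·(-0.0264-0.0372i)  (-0.4282+0.4057i)·(-0.2664-0.1964i)  (-0.2930-0.1133i)·(+0.0490+0.0161i)  (-0.0083-0.1123i)·(+0.3131+0.0000i)  (+0.0259-0.0147i)·(-0.0490+0.0161i)  (+0.0049+0.0034i)·(-0.2664+0.1964i)  (-0.0001+0.0009i)·(+0.0264-0.0372i)  (-0.0001+0.0000i)·(+0.1306-0.4216i)
Y_4^3(R⁻¹ n̂) = +0.149146-0.317786i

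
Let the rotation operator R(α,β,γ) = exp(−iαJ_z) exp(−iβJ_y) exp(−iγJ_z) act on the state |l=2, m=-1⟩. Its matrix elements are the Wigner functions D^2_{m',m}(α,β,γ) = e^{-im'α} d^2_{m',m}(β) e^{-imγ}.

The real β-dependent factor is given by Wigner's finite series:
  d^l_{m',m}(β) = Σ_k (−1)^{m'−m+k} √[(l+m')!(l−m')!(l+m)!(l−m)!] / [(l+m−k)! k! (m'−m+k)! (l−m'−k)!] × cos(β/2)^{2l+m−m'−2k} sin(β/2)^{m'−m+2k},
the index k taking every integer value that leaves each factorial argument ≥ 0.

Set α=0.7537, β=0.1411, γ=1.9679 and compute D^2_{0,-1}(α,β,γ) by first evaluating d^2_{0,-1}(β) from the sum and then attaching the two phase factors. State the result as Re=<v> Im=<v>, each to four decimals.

Re=0.0660 Im=-0.1573

Split into d^2_{0,-1}(β=0.1411) × two z-phases.
c=cos(0.1411/2)=0.997512, s=sin(0.1411/2)=0.070491; N=√[2·2·1·6]=4.898979
The bounds max(0,m−m')=0 and min(l+m,l−m')=1 give 2 terms
  k=0: (−1)^1·4.8990/(2)·0.9975^3·0.0705^1 = -0.171383
  k=1: (−1)^2·4.8990/(2)·0.9975^1·0.0705^3 = +0.000856
d^2_{0,-1}(0.1411) = -0.171383 +0.000856 = -0.170527
Attach z-rotation phases: D = e^{-i(0)(0.7537)}·(-0.170527)·e^{-i(-1)(1.9679)} = +0.065951-0.157257i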